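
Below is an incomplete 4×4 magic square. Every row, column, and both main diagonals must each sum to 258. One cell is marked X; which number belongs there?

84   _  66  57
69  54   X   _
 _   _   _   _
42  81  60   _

The remaining cell in row 1 is (1,2) = 258 − 207 = 51.
From row 4, 258 − (42 + 81 + 60) gives (4,4) = 75.
The remaining cell in column 1 is (3,1) = 258 − 195 = 63.
Column 2 needs 258; the known cells sum to 186, so (3,2) = 72.
The remaining cell in main diagonal is (3,3) = 258 − 213 = 45.
Anti-diagonal must total 258; the given cells sum to 171, so (2,3) = 87.

87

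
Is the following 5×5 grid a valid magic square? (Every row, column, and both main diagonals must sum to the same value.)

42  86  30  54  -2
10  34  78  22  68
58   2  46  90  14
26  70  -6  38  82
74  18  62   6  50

Row 1: 42 + 86 + 30 + 54 + (-2) = 210.
Row 2: 10 + 34 + 78 + 22 + 68 = 212.
Row 3: 58 + 2 + 46 + 90 + 14 = 210.
Row 4: 26 + 70 + (-6) + 38 + 82 = 210.
Row 5: 74 + 18 + 62 + 6 + 50 = 210.
Column 1: 42 + 10 + 58 + 26 + 74 = 210.
Column 2: 86 + 34 + 2 + 70 + 18 = 210.
Column 3: 30 + 78 + 46 + (-6) + 62 = 210.
Column 4: 54 + 22 + 90 + 38 + 6 = 210.
Column 5: -2 + 68 + 14 + 82 + 50 = 212.
Main diagonal: 42 + 34 + 46 + 38 + 50 = 210.
Anti-diagonal: -2 + 22 + 46 + 70 + 74 = 210.

No — main diagonal sums to 210 but row 2 sums to 212.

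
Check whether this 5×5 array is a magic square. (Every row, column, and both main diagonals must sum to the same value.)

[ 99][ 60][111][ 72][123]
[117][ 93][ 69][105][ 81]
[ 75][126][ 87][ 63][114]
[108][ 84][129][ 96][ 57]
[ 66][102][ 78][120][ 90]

Row 1: 99 + 60 + 111 + 72 + 123 = 465.
Row 2: 117 + 93 + 69 + 105 + 81 = 465.
Row 3: 75 + 126 + 87 + 63 + 114 = 465.
Row 4: 108 + 84 + 129 + 96 + 57 = 474.
Row 5: 66 + 102 + 78 + 120 + 90 = 456.
Column 1: 99 + 117 + 75 + 108 + 66 = 465.
Column 2: 60 + 93 + 126 + 84 + 102 = 465.
Column 3: 111 + 69 + 87 + 129 + 78 = 474.
Column 4: 72 + 105 + 63 + 96 + 120 = 456.
Column 5: 123 + 81 + 114 + 57 + 90 = 465.
Main diagonal: 99 + 93 + 87 + 96 + 90 = 465.
Anti-diagonal: 123 + 105 + 87 + 84 + 66 = 465.

No — row 5 sums to 456 but row 3 sums to 465.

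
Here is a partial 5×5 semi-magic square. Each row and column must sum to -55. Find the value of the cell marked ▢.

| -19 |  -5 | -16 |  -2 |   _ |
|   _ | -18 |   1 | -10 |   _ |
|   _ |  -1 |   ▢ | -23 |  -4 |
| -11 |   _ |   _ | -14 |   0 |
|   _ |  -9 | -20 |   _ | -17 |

-12

Row 1: -19 + (-5) + (-16) + (-2) + ? = -55, so (1,5) = -13.
Column 2 needs -55; the known cells sum to -33, so (4,2) = -22.
Column 4 needs -55; the known cells sum to -49, so (5,4) = -6.
Column 5: -13 + (-4) + 0 + (-17) + ? = -55, so (2,5) = -21.
Using row 2: -18 + 1 + (-10) + (-21) + ? → (2,1) = -55 − (-48) = -7.
Row 4: -11 + (-22) + (-14) + 0 + ? = -55, so (4,3) = -8.
Row 5: -9 + (-20) + (-6) + (-17) + ? = -55, so (5,1) = -3.
Using column 1: -19 + (-7) + (-11) + (-3) + ? → (3,1) = -55 − (-40) = -15.
From column 3, -55 − (-16 + 1 + (-8) + (-20)) gives (3,3) = -12.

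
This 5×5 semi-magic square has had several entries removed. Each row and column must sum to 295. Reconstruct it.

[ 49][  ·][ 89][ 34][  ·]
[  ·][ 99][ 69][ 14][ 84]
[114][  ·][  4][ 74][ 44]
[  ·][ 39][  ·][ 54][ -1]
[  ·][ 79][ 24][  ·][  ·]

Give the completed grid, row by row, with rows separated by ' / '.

Row 2 must total 295; the given cells sum to 266, so (2,1) = 29.
Row 3 needs 295; the known cells sum to 236, so (3,2) = 59.
Using column 2: 99 + 59 + 39 + 79 + ? → (1,2) = 295 − 276 = 19.
The remaining cell in column 3 is (4,3) = 295 − 186 = 109.
The remaining cell in column 4 is (5,4) = 295 − 176 = 119.
From row 1, 295 − (49 + 19 + 89 + 34) gives (1,5) = 104.
Row 4 needs 295; the known cells sum to 201, so (4,1) = 94.
Column 1 needs 295; the known cells sum to 286, so (5,1) = 9.
From column 5, 295 − (104 + 84 + 44 + (-1)) gives (5,5) = 64.

49 19 89 34 104 / 29 99 69 14 84 / 114 59 4 74 44 / 94 39 109 54 -1 / 9 79 24 119 64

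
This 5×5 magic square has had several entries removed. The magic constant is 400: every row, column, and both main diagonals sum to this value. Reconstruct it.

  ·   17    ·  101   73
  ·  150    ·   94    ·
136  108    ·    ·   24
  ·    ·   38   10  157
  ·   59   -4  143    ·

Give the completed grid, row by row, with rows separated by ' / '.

Column 2 must total 400; the given cells sum to 334, so (4,2) = 66.
Column 4: 101 + 94 + 10 + 143 + ? = 400, so (3,4) = 52.
The remaining cell in row 3 is (3,3) = 400 − 320 = 80.
The remaining cell in row 4 is (4,1) = 400 − 271 = 129.
Anti-diagonal: 73 + 94 + 80 + 66 + ? = 400, so (5,1) = 87.
From row 5, 400 − (87 + 59 + (-4) + 143) gives (5,5) = 115.
Using column 5: 73 + 24 + 157 + 115 + ? → (2,5) = 400 − 369 = 31.
The remaining cell in main diagonal is (1,1) = 400 − 355 = 45.
The remaining cell in row 1 is (1,3) = 400 − 236 = 164.
Column 1: 45 + 136 + 129 + 87 + ? = 400, so (2,1) = 3.
Column 3 needs 400; the known cells sum to 278, so (2,3) = 122.

45 17 164 101 73 / 3 150 122 94 31 / 136 108 80 52 24 / 129 66 38 10 157 / 87 59 -4 143 115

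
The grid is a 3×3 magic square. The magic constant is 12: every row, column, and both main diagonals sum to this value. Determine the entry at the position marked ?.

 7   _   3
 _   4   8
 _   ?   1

The remaining cell in row 1 is (1,2) = 12 − 10 = 2.
From row 2, 12 − (4 + 8) gives (2,1) = 0.
The remaining cell in column 1 is (3,1) = 12 − 7 = 5.
From column 2, 12 − (2 + 4) gives (3,2) = 6.

6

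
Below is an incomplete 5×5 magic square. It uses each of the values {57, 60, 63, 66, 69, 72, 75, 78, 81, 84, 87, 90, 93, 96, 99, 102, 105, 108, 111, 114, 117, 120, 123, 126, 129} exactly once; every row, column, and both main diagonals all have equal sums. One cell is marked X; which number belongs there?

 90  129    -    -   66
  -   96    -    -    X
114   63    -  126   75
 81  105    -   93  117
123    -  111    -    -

The 25 entries sum to 2325, so each line sums to 2325/5 = 465.
Row 3 must total 465; the given cells sum to 378, so (3,3) = 87.
Row 4 needs 465; the known cells sum to 396, so (4,3) = 69.
From column 1, 465 − (90 + 114 + 81 + 123) gives (2,1) = 57.
Column 2: 129 + 96 + 63 + 105 + ? = 465, so (5,2) = 72.
Using main diagonal: 90 + 96 + 87 + 93 + ? → (5,5) = 465 − 366 = 99.
The remaining cell in anti-diagonal is (2,4) = 465 − 381 = 84.
Row 5 needs 465; the known cells sum to 405, so (5,4) = 60.
From column 4, 465 − (84 + 126 + 93 + 60) gives (1,4) = 102.
From column 5, 465 − (66 + 75 + 117 + 99) gives (2,5) = 108.

108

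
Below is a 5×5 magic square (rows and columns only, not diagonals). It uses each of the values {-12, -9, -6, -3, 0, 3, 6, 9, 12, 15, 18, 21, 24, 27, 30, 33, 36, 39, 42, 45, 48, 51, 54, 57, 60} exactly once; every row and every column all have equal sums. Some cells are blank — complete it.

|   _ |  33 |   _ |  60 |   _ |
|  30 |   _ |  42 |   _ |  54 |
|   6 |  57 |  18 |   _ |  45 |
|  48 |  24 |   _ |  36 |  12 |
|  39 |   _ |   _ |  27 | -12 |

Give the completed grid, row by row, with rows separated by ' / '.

The 25 entries sum to 600, so each line sums to 600/5 = 120.
The remaining cell in row 3 is (3,4) = 120 − 126 = -6.
The remaining cell in row 4 is (4,3) = 120 − 120 = 0.
Column 1 must total 120; the given cells sum to 123, so (1,1) = -3.
Column 4: 60 + (-6) + 36 + 27 + ? = 120, so (2,4) = 3.
Column 5: 54 + 45 + 12 + (-12) + ? = 120, so (1,5) = 21.
Row 1: -3 + 33 + 60 + 21 + ? = 120, so (1,3) = 9.
Row 2 needs 120; the known cells sum to 129, so (2,2) = -9.
From column 2, 120 − (33 + (-9) + 57 + 24) gives (5,2) = 15.
Using column 3: 9 + 42 + 18 + 0 + ? → (5,3) = 120 − 69 = 51.

-3 33 9 60 21 / 30 -9 42 3 54 / 6 57 18 -6 45 / 48 24 0 36 12 / 39 15 51 27 -12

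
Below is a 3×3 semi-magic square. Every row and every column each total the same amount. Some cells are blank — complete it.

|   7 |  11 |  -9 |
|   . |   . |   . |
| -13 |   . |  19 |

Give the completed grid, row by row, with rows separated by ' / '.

7 11 -9 / 15 -5 -1 / -13 3 19

Row 1 is already complete: 7 + 11 + -9 = 9, so that is the magic constant.
Row 3 must total 9; the given cells sum to 6, so (3,2) = 3.
Column 1: 7 + (-13) + ? = 9, so (2,1) = 15.
From column 2, 9 − (11 + 3) gives (2,2) = -5.
Column 3 needs 9; the known cells sum to 10, so (2,3) = -1.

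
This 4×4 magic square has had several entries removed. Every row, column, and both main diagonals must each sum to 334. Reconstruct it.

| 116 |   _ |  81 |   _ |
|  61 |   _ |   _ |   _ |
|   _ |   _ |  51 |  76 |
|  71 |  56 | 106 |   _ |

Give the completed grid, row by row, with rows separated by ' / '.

116 91 81 46 / 61 66 96 111 / 86 121 51 76 / 71 56 106 101

Row 4 must total 334; the given cells sum to 233, so (4,4) = 101.
Column 1 needs 334; the known cells sum to 248, so (3,1) = 86.
Column 3: 81 + 51 + 106 + ? = 334, so (2,3) = 96.
The remaining cell in main diagonal is (2,2) = 334 − 268 = 66.
Using row 2: 61 + 66 + 96 + ? → (2,4) = 334 − 223 = 111.
The remaining cell in row 3 is (3,2) = 334 − 213 = 121.
Using column 2: 66 + 121 + 56 + ? → (1,2) = 334 − 243 = 91.
Column 4: 111 + 76 + 101 + ? = 334, so (1,4) = 46.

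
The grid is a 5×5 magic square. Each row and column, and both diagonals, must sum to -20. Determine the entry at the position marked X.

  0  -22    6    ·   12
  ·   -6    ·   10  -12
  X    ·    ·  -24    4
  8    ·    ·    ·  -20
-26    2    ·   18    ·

Row 1: 0 + (-22) + 6 + 12 + ? = -20, so (1,4) = -16.
Column 4 must total -20; the given cells sum to -12, so (4,4) = -8.
Column 5 must total -20; the given cells sum to -16, so (5,5) = -4.
From main diagonal, -20 − (0 + (-6) + (-8) + (-4)) gives (3,3) = -2.
Anti-diagonal must total -20; the given cells sum to -6, so (4,2) = -14.
The remaining cell in row 4 is (4,3) = -20 − (-34) = 14.
Row 5 needs -20; the known cells sum to -10, so (5,3) = -10.
The remaining cell in column 2 is (3,2) = -20 − (-40) = 20.
Column 3 needs -20; the known cells sum to 8, so (2,3) = -28.
The remaining cell in row 2 is (2,1) = -20 − (-36) = 16.
The remaining cell in row 3 is (3,1) = -20 − (-2) = -18.

-18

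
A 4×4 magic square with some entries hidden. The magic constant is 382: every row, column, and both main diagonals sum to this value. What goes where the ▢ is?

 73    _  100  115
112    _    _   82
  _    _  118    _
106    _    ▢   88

79

Row 1: 73 + 100 + 115 + ? = 382, so (1,2) = 94.
From column 1, 382 − (73 + 112 + 106) gives (3,1) = 91.
Column 4 needs 382; the known cells sum to 285, so (3,4) = 97.
Main diagonal must total 382; the given cells sum to 279, so (2,2) = 103.
Row 2: 112 + 103 + 82 + ? = 382, so (2,3) = 85.
Row 3 needs 382; the known cells sum to 306, so (3,2) = 76.
Column 2 must total 382; the given cells sum to 273, so (4,2) = 109.
Column 3: 100 + 85 + 118 + ? = 382, so (4,3) = 79.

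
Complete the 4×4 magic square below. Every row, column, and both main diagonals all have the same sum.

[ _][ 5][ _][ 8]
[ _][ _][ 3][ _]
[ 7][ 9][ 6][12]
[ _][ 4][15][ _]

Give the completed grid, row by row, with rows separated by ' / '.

11 5 10 8 / 2 16 3 13 / 7 9 6 12 / 14 4 15 1

Row 3 is already complete: 7 + 9 + 6 + 12 = 34, so that is the magic constant.
From column 2, 34 − (5 + 9 + 4) gives (2,2) = 16.
Using column 3: 3 + 6 + 15 + ? → (1,3) = 34 − 24 = 10.
From anti-diagonal, 34 − (8 + 3 + 9) gives (4,1) = 14.
The remaining cell in row 1 is (1,1) = 34 − 23 = 11.
The remaining cell in row 4 is (4,4) = 34 − 33 = 1.
From column 1, 34 − (11 + 7 + 14) gives (2,1) = 2.
Column 4 needs 34; the known cells sum to 21, so (2,4) = 13.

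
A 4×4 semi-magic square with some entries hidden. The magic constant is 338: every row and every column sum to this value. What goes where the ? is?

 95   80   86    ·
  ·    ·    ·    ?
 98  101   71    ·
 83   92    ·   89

104

Using row 1: 95 + 80 + 86 + ? → (1,4) = 338 − 261 = 77.
From row 3, 338 − (98 + 101 + 71) gives (3,4) = 68.
Row 4 needs 338; the known cells sum to 264, so (4,3) = 74.
Column 1: 95 + 98 + 83 + ? = 338, so (2,1) = 62.
Column 2: 80 + 101 + 92 + ? = 338, so (2,2) = 65.
Column 3: 86 + 71 + 74 + ? = 338, so (2,3) = 107.
The remaining cell in column 4 is (2,4) = 338 − 234 = 104.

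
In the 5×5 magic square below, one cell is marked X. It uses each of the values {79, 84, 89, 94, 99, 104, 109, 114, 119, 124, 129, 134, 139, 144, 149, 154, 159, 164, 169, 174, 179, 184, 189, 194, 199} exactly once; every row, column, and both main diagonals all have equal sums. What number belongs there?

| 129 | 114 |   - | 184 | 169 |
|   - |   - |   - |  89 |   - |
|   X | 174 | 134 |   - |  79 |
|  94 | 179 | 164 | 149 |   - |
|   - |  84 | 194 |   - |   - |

189

The 25 entries sum to 3475, so each line sums to 3475/5 = 695.
The remaining cell in row 1 is (1,3) = 695 − 596 = 99.
The remaining cell in row 4 is (4,5) = 695 − 586 = 109.
Column 2: 114 + 174 + 179 + 84 + ? = 695, so (2,2) = 144.
Column 3 needs 695; the known cells sum to 591, so (2,3) = 104.
From main diagonal, 695 − (129 + 144 + 134 + 149) gives (5,5) = 139.
Anti-diagonal needs 695; the known cells sum to 571, so (5,1) = 124.
Row 5 must total 695; the given cells sum to 541, so (5,4) = 154.
The remaining cell in column 4 is (3,4) = 695 − 576 = 119.
From column 5, 695 − (169 + 79 + 109 + 139) gives (2,5) = 199.
The remaining cell in row 2 is (2,1) = 695 − 536 = 159.
The remaining cell in row 3 is (3,1) = 695 − 506 = 189.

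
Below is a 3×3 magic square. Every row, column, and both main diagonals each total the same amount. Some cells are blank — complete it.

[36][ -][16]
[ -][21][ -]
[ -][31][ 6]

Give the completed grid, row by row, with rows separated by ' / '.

36 11 16 / 1 21 41 / 26 31 6

Main diagonal is already complete: 36 + 21 + 6 = 63, so that is the magic constant.
From row 1, 63 − (36 + 16) gives (1,2) = 11.
Using row 3: 31 + 6 + ? → (3,1) = 63 − 37 = 26.
Column 1: 36 + 26 + ? = 63, so (2,1) = 1.
Column 3 needs 63; the known cells sum to 22, so (2,3) = 41.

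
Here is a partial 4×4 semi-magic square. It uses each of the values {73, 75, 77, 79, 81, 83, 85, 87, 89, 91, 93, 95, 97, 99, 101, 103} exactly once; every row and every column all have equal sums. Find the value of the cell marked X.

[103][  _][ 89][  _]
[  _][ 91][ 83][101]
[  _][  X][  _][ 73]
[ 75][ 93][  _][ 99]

87

The 16 entries sum to 1408, so each line sums to 1408/4 = 352.
The remaining cell in row 2 is (2,1) = 352 − 275 = 77.
Row 4: 75 + 93 + 99 + ? = 352, so (4,3) = 85.
Column 1 must total 352; the given cells sum to 255, so (3,1) = 97.
The remaining cell in column 3 is (3,3) = 352 − 257 = 95.
The remaining cell in column 4 is (1,4) = 352 − 273 = 79.
Row 1 needs 352; the known cells sum to 271, so (1,2) = 81.
The remaining cell in row 3 is (3,2) = 352 − 265 = 87.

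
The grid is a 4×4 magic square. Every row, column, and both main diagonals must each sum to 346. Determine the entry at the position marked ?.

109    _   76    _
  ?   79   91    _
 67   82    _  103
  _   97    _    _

Using row 3: 67 + 82 + 103 + ? → (3,3) = 346 − 252 = 94.
Column 2 needs 346; the known cells sum to 258, so (1,2) = 88.
From column 3, 346 − (76 + 91 + 94) gives (4,3) = 85.
From main diagonal, 346 − (109 + 79 + 94) gives (4,4) = 64.
From row 1, 346 − (109 + 88 + 76) gives (1,4) = 73.
Using row 4: 97 + 85 + 64 + ? → (4,1) = 346 − 246 = 100.
Column 1 must total 346; the given cells sum to 276, so (2,1) = 70.

70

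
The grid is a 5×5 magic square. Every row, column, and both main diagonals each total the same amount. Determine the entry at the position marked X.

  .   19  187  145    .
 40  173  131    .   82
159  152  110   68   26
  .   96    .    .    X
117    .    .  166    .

Row 3 is complete and sums to 515; that is the magic constant.
Row 2 must total 515; the given cells sum to 426, so (2,4) = 89.
The remaining cell in column 2 is (5,2) = 515 − 440 = 75.
Using column 4: 145 + 89 + 68 + 166 + ? → (4,4) = 515 − 468 = 47.
Anti-diagonal needs 515; the known cells sum to 412, so (1,5) = 103.
Row 1 must total 515; the given cells sum to 454, so (1,1) = 61.
Column 1: 61 + 40 + 159 + 117 + ? = 515, so (4,1) = 138.
From main diagonal, 515 − (61 + 173 + 110 + 47) gives (5,5) = 124.
Row 5: 117 + 75 + 166 + 124 + ? = 515, so (5,3) = 33.
From column 3, 515 − (187 + 131 + 110 + 33) gives (4,3) = 54.
From column 5, 515 − (103 + 82 + 26 + 124) gives (4,5) = 180.

180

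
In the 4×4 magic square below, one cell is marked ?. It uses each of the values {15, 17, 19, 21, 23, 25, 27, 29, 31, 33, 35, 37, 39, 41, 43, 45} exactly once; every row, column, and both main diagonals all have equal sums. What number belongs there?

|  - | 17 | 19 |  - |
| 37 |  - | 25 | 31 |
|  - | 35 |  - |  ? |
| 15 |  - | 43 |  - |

23

The 16 entries sum to 480, so each line sums to 480/4 = 120.
Row 2: 37 + 25 + 31 + ? = 120, so (2,2) = 27.
Using column 2: 17 + 27 + 35 + ? → (4,2) = 120 − 79 = 41.
The remaining cell in column 3 is (3,3) = 120 − 87 = 33.
Anti-diagonal: 25 + 35 + 15 + ? = 120, so (1,4) = 45.
The remaining cell in row 1 is (1,1) = 120 − 81 = 39.
Using row 4: 15 + 41 + 43 + ? → (4,4) = 120 − 99 = 21.
Column 1: 39 + 37 + 15 + ? = 120, so (3,1) = 29.
Using column 4: 45 + 31 + 21 + ? → (3,4) = 120 − 97 = 23.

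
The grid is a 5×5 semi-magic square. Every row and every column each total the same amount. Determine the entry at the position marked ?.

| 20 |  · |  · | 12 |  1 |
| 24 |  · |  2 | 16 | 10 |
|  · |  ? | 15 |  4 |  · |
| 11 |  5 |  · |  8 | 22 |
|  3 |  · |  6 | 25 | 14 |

Column 4 is complete and sums to 65; that is the magic constant.
Using row 2: 24 + 2 + 16 + 10 + ? → (2,2) = 65 − 52 = 13.
From row 4, 65 − (11 + 5 + 8 + 22) gives (4,3) = 19.
Row 5 needs 65; the known cells sum to 48, so (5,2) = 17.
The remaining cell in column 1 is (3,1) = 65 − 58 = 7.
Column 3 must total 65; the given cells sum to 42, so (1,3) = 23.
Column 5: 1 + 10 + 22 + 14 + ? = 65, so (3,5) = 18.
Row 1: 20 + 23 + 12 + 1 + ? = 65, so (1,2) = 9.
From row 3, 65 − (7 + 15 + 4 + 18) gives (3,2) = 21.

21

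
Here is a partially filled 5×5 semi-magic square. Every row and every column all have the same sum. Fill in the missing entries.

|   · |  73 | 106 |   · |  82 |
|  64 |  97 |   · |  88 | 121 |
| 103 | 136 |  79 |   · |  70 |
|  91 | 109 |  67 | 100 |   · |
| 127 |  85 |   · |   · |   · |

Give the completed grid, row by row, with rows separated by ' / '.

115 73 106 124 82 / 64 97 130 88 121 / 103 136 79 112 70 / 91 109 67 100 133 / 127 85 118 76 94

Column 2 is already complete: 73 + 97 + 136 + 109 + 85 = 500, so that is the magic constant.
From row 2, 500 − (64 + 97 + 88 + 121) gives (2,3) = 130.
From row 3, 500 − (103 + 136 + 79 + 70) gives (3,4) = 112.
The remaining cell in row 4 is (4,5) = 500 − 367 = 133.
Using column 1: 64 + 103 + 91 + 127 + ? → (1,1) = 500 − 385 = 115.
Using column 3: 106 + 130 + 79 + 67 + ? → (5,3) = 500 − 382 = 118.
Column 5 must total 500; the given cells sum to 406, so (5,5) = 94.
Using row 1: 115 + 73 + 106 + 82 + ? → (1,4) = 500 − 376 = 124.
From row 5, 500 − (127 + 85 + 118 + 94) gives (5,4) = 76.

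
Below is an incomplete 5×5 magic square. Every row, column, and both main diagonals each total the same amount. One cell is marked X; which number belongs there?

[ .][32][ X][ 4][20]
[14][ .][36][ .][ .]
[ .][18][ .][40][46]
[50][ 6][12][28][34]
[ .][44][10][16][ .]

Row 4 is complete and sums to 130; that is the magic constant.
The remaining cell in column 2 is (2,2) = 130 − 100 = 30.
Column 4: 4 + 40 + 28 + 16 + ? = 130, so (2,4) = 42.
Row 2: 14 + 30 + 36 + 42 + ? = 130, so (2,5) = 8.
Using column 5: 20 + 8 + 46 + 34 + ? → (5,5) = 130 − 108 = 22.
Row 5 must total 130; the given cells sum to 92, so (5,1) = 38.
Using anti-diagonal: 20 + 42 + 6 + 38 + ? → (3,3) = 130 − 106 = 24.
Row 3 must total 130; the given cells sum to 128, so (3,1) = 2.
Column 1: 14 + 2 + 50 + 38 + ? = 130, so (1,1) = 26.
From column 3, 130 − (36 + 24 + 12 + 10) gives (1,3) = 48.

48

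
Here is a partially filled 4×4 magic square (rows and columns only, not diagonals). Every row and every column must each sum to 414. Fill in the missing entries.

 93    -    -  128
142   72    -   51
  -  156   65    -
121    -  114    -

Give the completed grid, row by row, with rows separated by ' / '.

Row 2 must total 414; the given cells sum to 265, so (2,3) = 149.
Column 1: 93 + 142 + 121 + ? = 414, so (3,1) = 58.
Using column 3: 149 + 65 + 114 + ? → (1,3) = 414 − 328 = 86.
Row 1 must total 414; the given cells sum to 307, so (1,2) = 107.
Using row 3: 58 + 156 + 65 + ? → (3,4) = 414 − 279 = 135.
Column 2 needs 414; the known cells sum to 335, so (4,2) = 79.
From column 4, 414 − (128 + 51 + 135) gives (4,4) = 100.

93 107 86 128 / 142 72 149 51 / 58 156 65 135 / 121 79 114 100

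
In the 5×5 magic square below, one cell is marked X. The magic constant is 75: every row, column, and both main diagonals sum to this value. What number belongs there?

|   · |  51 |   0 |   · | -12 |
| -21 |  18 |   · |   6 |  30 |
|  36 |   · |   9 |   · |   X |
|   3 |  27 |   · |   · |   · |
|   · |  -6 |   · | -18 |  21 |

-3

From row 2, 75 − (-21 + 18 + 6 + 30) gives (2,3) = 42.
Using column 2: 51 + 18 + 27 + (-6) + ? → (3,2) = 75 − 90 = -15.
Anti-diagonal needs 75; the known cells sum to 30, so (5,1) = 45.
Using row 5: 45 + (-6) + (-18) + 21 + ? → (5,3) = 75 − 42 = 33.
Column 1 needs 75; the known cells sum to 63, so (1,1) = 12.
The remaining cell in column 3 is (4,3) = 75 − 84 = -9.
Main diagonal: 12 + 18 + 9 + 21 + ? = 75, so (4,4) = 15.
Row 1 must total 75; the given cells sum to 51, so (1,4) = 24.
Row 4: 3 + 27 + (-9) + 15 + ? = 75, so (4,5) = 39.
The remaining cell in column 4 is (3,4) = 75 − 27 = 48.
Column 5: -12 + 30 + 39 + 21 + ? = 75, so (3,5) = -3.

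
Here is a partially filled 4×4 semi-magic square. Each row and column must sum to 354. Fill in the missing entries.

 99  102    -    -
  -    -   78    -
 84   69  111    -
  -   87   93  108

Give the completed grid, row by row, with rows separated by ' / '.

Row 3 needs 354; the known cells sum to 264, so (3,4) = 90.
Row 4 must total 354; the given cells sum to 288, so (4,1) = 66.
Column 1 needs 354; the known cells sum to 249, so (2,1) = 105.
Column 2 needs 354; the known cells sum to 258, so (2,2) = 96.
Column 3 needs 354; the known cells sum to 282, so (1,3) = 72.
Row 1 must total 354; the given cells sum to 273, so (1,4) = 81.
Row 2 needs 354; the known cells sum to 279, so (2,4) = 75.

99 102 72 81 / 105 96 78 75 / 84 69 111 90 / 66 87 93 108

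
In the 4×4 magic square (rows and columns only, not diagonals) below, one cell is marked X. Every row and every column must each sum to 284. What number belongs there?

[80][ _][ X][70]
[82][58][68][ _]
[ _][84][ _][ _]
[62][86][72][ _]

78

Using row 2: 82 + 58 + 68 + ? → (2,4) = 284 − 208 = 76.
Row 4: 62 + 86 + 72 + ? = 284, so (4,4) = 64.
Column 1 must total 284; the given cells sum to 224, so (3,1) = 60.
From column 2, 284 − (58 + 84 + 86) gives (1,2) = 56.
Column 4: 70 + 76 + 64 + ? = 284, so (3,4) = 74.
Row 1 needs 284; the known cells sum to 206, so (1,3) = 78.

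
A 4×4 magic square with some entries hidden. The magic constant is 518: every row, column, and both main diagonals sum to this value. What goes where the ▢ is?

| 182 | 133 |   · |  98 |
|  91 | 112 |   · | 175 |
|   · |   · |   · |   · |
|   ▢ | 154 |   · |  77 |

Row 1: 182 + 133 + 98 + ? = 518, so (1,3) = 105.
Row 2 needs 518; the known cells sum to 378, so (2,3) = 140.
From column 2, 518 − (133 + 112 + 154) gives (3,2) = 119.
Column 4 needs 518; the known cells sum to 350, so (3,4) = 168.
The remaining cell in main diagonal is (3,3) = 518 − 371 = 147.
Anti-diagonal must total 518; the given cells sum to 357, so (4,1) = 161.

161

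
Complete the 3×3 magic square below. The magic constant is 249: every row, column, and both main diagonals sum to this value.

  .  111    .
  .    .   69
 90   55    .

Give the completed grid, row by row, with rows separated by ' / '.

62 111 76 / 97 83 69 / 90 55 104

Row 3 must total 249; the given cells sum to 145, so (3,3) = 104.
The remaining cell in column 2 is (2,2) = 249 − 166 = 83.
From column 3, 249 − (69 + 104) gives (1,3) = 76.
Main diagonal must total 249; the given cells sum to 187, so (1,1) = 62.
Using row 2: 83 + 69 + ? → (2,1) = 249 − 152 = 97.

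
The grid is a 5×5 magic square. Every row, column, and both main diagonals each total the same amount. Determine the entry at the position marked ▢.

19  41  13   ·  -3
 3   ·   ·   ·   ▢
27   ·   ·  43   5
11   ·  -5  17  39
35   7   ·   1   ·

Column 1 is complete and sums to 95; that is the magic constant.
From row 1, 95 − (19 + 41 + 13 + (-3)) gives (1,4) = 25.
Using row 4: 11 + (-5) + 17 + 39 + ? → (4,2) = 95 − 62 = 33.
Using column 4: 25 + 43 + 17 + 1 + ? → (2,4) = 95 − 86 = 9.
Using anti-diagonal: -3 + 9 + 33 + 35 + ? → (3,3) = 95 − 74 = 21.
Row 3: 27 + 21 + 43 + 5 + ? = 95, so (3,2) = -1.
Column 2: 41 + (-1) + 33 + 7 + ? = 95, so (2,2) = 15.
Main diagonal needs 95; the known cells sum to 72, so (5,5) = 23.
Row 5 must total 95; the given cells sum to 66, so (5,3) = 29.
From column 3, 95 − (13 + 21 + (-5) + 29) gives (2,3) = 37.
Using column 5: -3 + 5 + 39 + 23 + ? → (2,5) = 95 − 64 = 31.

31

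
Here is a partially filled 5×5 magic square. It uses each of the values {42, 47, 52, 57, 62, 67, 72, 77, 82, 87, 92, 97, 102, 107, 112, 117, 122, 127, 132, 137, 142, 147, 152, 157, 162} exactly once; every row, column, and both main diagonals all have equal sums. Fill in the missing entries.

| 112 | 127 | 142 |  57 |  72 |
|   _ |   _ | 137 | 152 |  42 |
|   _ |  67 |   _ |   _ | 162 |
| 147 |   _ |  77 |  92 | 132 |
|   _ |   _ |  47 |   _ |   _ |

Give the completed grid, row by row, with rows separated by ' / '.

112 127 142 57 72 / 82 97 137 152 42 / 52 67 107 122 162 / 147 62 77 92 132 / 117 157 47 87 102

The 25 entries sum to 2550, so each line sums to 2550/5 = 510.
Row 4 must total 510; the given cells sum to 448, so (4,2) = 62.
Column 3: 142 + 137 + 77 + 47 + ? = 510, so (3,3) = 107.
The remaining cell in column 5 is (5,5) = 510 − 408 = 102.
Using main diagonal: 112 + 107 + 92 + 102 + ? → (2,2) = 510 − 413 = 97.
Anti-diagonal: 72 + 152 + 107 + 62 + ? = 510, so (5,1) = 117.
Row 2 must total 510; the given cells sum to 428, so (2,1) = 82.
Column 1: 112 + 82 + 147 + 117 + ? = 510, so (3,1) = 52.
Column 2: 127 + 97 + 67 + 62 + ? = 510, so (5,2) = 157.
Row 3 must total 510; the given cells sum to 388, so (3,4) = 122.
From row 5, 510 − (117 + 157 + 47 + 102) gives (5,4) = 87.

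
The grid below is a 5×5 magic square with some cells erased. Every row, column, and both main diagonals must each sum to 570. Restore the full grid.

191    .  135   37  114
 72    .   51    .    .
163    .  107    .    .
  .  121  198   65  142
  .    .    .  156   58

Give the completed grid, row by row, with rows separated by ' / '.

The remaining cell in row 1 is (1,2) = 570 − 477 = 93.
From row 4, 570 − (121 + 198 + 65 + 142) gives (4,1) = 44.
Using column 1: 191 + 72 + 163 + 44 + ? → (5,1) = 570 − 470 = 100.
Column 3 must total 570; the given cells sum to 491, so (5,3) = 79.
Main diagonal: 191 + 107 + 65 + 58 + ? = 570, so (2,2) = 149.
The remaining cell in anti-diagonal is (2,4) = 570 − 442 = 128.
The remaining cell in row 2 is (2,5) = 570 − 400 = 170.
Using row 5: 100 + 79 + 156 + 58 + ? → (5,2) = 570 − 393 = 177.
Column 2: 93 + 149 + 121 + 177 + ? = 570, so (3,2) = 30.
Column 4 needs 570; the known cells sum to 386, so (3,4) = 184.
From column 5, 570 − (114 + 170 + 142 + 58) gives (3,5) = 86.

191 93 135 37 114 / 72 149 51 128 170 / 163 30 107 184 86 / 44 121 198 65 142 / 100 177 79 156 58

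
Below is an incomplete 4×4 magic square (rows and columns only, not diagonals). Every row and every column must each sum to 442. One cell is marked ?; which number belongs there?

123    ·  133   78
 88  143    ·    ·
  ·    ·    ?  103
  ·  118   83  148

Using row 1: 123 + 133 + 78 + ? → (1,2) = 442 − 334 = 108.
Row 4 must total 442; the given cells sum to 349, so (4,1) = 93.
The remaining cell in column 1 is (3,1) = 442 − 304 = 138.
From column 2, 442 − (108 + 143 + 118) gives (3,2) = 73.
Column 4 must total 442; the given cells sum to 329, so (2,4) = 113.
From row 2, 442 − (88 + 143 + 113) gives (2,3) = 98.
Row 3 must total 442; the given cells sum to 314, so (3,3) = 128.

128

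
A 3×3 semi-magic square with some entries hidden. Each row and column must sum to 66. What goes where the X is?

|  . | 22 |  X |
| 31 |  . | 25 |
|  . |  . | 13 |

From row 2, 66 − (31 + 25) gives (2,2) = 10.
From column 2, 66 − (22 + 10) gives (3,2) = 34.
Using column 3: 25 + 13 + ? → (1,3) = 66 − 38 = 28.

28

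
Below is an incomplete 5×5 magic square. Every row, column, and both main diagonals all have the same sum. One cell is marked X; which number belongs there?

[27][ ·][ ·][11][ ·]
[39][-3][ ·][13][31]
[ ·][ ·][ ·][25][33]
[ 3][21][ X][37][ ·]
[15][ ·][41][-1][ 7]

29

Column 4 is complete and sums to 85; that is the magic constant.
From row 2, 85 − (39 + (-3) + 13 + 31) gives (2,3) = 5.
Using row 5: 15 + 41 + (-1) + 7 + ? → (5,2) = 85 − 62 = 23.
Column 1 needs 85; the known cells sum to 84, so (3,1) = 1.
Main diagonal needs 85; the known cells sum to 68, so (3,3) = 17.
The remaining cell in anti-diagonal is (1,5) = 85 − 66 = 19.
The remaining cell in row 3 is (3,2) = 85 − 76 = 9.
Using column 2: -3 + 9 + 21 + 23 + ? → (1,2) = 85 − 50 = 35.
Column 5 needs 85; the known cells sum to 90, so (4,5) = -5.
Row 1: 27 + 35 + 11 + 19 + ? = 85, so (1,3) = -7.
The remaining cell in row 4 is (4,3) = 85 − 56 = 29.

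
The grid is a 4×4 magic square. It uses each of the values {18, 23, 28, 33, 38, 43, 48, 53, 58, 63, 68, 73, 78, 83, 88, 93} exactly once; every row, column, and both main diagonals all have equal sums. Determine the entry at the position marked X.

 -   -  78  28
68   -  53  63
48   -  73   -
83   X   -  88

33

The 16 entries sum to 888, so each line sums to 888/4 = 222.
Using row 2: 68 + 53 + 63 + ? → (2,2) = 222 − 184 = 38.
Column 1 must total 222; the given cells sum to 199, so (1,1) = 23.
Column 3: 78 + 53 + 73 + ? = 222, so (4,3) = 18.
Column 4: 28 + 63 + 88 + ? = 222, so (3,4) = 43.
From anti-diagonal, 222 − (28 + 53 + 83) gives (3,2) = 58.
The remaining cell in row 1 is (1,2) = 222 − 129 = 93.
The remaining cell in row 4 is (4,2) = 222 − 189 = 33.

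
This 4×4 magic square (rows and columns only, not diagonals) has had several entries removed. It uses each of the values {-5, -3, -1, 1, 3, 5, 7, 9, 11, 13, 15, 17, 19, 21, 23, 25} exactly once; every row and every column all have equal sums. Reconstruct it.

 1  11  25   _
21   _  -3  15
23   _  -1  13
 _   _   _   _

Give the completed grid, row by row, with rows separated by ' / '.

1 11 25 3 / 21 7 -3 15 / 23 5 -1 13 / -5 17 19 9

The 16 entries sum to 160, so each line sums to 160/4 = 40.
From row 1, 40 − (1 + 11 + 25) gives (1,4) = 3.
Row 2 must total 40; the given cells sum to 33, so (2,2) = 7.
Row 3 needs 40; the known cells sum to 35, so (3,2) = 5.
The remaining cell in column 1 is (4,1) = 40 − 45 = -5.
Column 2 must total 40; the given cells sum to 23, so (4,2) = 17.
Column 3: 25 + (-3) + (-1) + ? = 40, so (4,3) = 19.
From column 4, 40 − (3 + 15 + 13) gives (4,4) = 9.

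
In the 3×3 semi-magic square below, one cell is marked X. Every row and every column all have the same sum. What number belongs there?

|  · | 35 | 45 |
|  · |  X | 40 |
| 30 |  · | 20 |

15

Column 3 is complete and sums to 105; that is the magic constant.
Row 1 must total 105; the given cells sum to 80, so (1,1) = 25.
The remaining cell in row 3 is (3,2) = 105 − 50 = 55.
Column 1 needs 105; the known cells sum to 55, so (2,1) = 50.
Using column 2: 35 + 55 + ? → (2,2) = 105 − 90 = 15.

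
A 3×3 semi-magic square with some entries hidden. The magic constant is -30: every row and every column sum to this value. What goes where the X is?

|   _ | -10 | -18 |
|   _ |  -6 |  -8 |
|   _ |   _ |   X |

From row 1, -30 − (-10 + (-18)) gives (1,1) = -2.
Row 2: -6 + (-8) + ? = -30, so (2,1) = -16.
Column 1 must total -30; the given cells sum to -18, so (3,1) = -12.
Column 2 needs -30; the known cells sum to -16, so (3,2) = -14.
Using column 3: -18 + (-8) + ? → (3,3) = -30 − (-26) = -4.

-4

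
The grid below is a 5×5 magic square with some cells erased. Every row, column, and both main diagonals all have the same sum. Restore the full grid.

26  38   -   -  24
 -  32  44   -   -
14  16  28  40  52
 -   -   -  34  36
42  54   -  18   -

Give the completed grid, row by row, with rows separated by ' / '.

Row 3 is already complete: 14 + 16 + 28 + 40 + 52 = 150, so that is the magic constant.
Column 2 needs 150; the known cells sum to 140, so (4,2) = 10.
The remaining cell in main diagonal is (5,5) = 150 − 120 = 30.
From anti-diagonal, 150 − (24 + 28 + 10 + 42) gives (2,4) = 46.
The remaining cell in row 5 is (5,3) = 150 − 144 = 6.
Using column 4: 46 + 40 + 34 + 18 + ? → (1,4) = 150 − 138 = 12.
From column 5, 150 − (24 + 52 + 36 + 30) gives (2,5) = 8.
Row 1 must total 150; the given cells sum to 100, so (1,3) = 50.
Row 2 needs 150; the known cells sum to 130, so (2,1) = 20.
Column 1 must total 150; the given cells sum to 102, so (4,1) = 48.
Column 3 must total 150; the given cells sum to 128, so (4,3) = 22.

26 38 50 12 24 / 20 32 44 46 8 / 14 16 28 40 52 / 48 10 22 34 36 / 42 54 6 18 30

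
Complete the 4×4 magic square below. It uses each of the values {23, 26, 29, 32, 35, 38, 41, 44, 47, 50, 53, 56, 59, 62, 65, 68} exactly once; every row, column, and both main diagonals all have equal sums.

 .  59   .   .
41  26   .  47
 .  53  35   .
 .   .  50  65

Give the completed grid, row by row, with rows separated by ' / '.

The 16 entries sum to 728, so each line sums to 728/4 = 182.
Row 2 must total 182; the given cells sum to 114, so (2,3) = 68.
From column 2, 182 − (59 + 26 + 53) gives (4,2) = 44.
Column 3: 68 + 35 + 50 + ? = 182, so (1,3) = 29.
Main diagonal must total 182; the given cells sum to 126, so (1,1) = 56.
Row 1: 56 + 59 + 29 + ? = 182, so (1,4) = 38.
From row 4, 182 − (44 + 50 + 65) gives (4,1) = 23.
Column 1: 56 + 41 + 23 + ? = 182, so (3,1) = 62.
Column 4 must total 182; the given cells sum to 150, so (3,4) = 32.

56 59 29 38 / 41 26 68 47 / 62 53 35 32 / 23 44 50 65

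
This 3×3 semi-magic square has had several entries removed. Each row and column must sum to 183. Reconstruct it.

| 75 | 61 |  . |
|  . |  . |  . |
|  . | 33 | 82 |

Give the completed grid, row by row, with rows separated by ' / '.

Row 1 must total 183; the given cells sum to 136, so (1,3) = 47.
Row 3: 33 + 82 + ? = 183, so (3,1) = 68.
Column 1 must total 183; the given cells sum to 143, so (2,1) = 40.
Using column 2: 61 + 33 + ? → (2,2) = 183 − 94 = 89.
Using column 3: 47 + 82 + ? → (2,3) = 183 − 129 = 54.

75 61 47 / 40 89 54 / 68 33 82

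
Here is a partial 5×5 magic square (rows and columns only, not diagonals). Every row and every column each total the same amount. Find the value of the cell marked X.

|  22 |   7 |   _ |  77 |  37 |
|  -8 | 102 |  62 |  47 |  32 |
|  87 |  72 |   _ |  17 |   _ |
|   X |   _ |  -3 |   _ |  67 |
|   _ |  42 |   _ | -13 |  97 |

Row 2 is complete and sums to 235; that is the magic constant.
Row 1: 22 + 7 + 77 + 37 + ? = 235, so (1,3) = 92.
Column 2: 7 + 102 + 72 + 42 + ? = 235, so (4,2) = 12.
Column 4 must total 235; the given cells sum to 128, so (4,4) = 107.
Column 5 must total 235; the given cells sum to 233, so (3,5) = 2.
Row 3 needs 235; the known cells sum to 178, so (3,3) = 57.
From row 4, 235 − (12 + (-3) + 107 + 67) gives (4,1) = 52.

52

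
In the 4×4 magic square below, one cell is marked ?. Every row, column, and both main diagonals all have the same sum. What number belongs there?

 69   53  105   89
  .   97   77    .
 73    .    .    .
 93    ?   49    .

Row 1 is complete and sums to 316; that is the magic constant.
Column 1 needs 316; the known cells sum to 235, so (2,1) = 81.
From column 3, 316 − (105 + 77 + 49) gives (3,3) = 85.
The remaining cell in main diagonal is (4,4) = 316 − 251 = 65.
Using anti-diagonal: 89 + 77 + 93 + ? → (3,2) = 316 − 259 = 57.
Row 2 needs 316; the known cells sum to 255, so (2,4) = 61.
Row 3 needs 316; the known cells sum to 215, so (3,4) = 101.
Row 4: 93 + 49 + 65 + ? = 316, so (4,2) = 109.

109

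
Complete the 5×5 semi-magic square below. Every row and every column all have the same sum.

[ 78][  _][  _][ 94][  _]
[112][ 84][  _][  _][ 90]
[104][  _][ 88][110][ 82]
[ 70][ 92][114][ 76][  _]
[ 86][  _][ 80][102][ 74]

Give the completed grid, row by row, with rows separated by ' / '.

Column 1 is already complete: 78 + 112 + 104 + 70 + 86 = 450, so that is the magic constant.
The remaining cell in row 3 is (3,2) = 450 − 384 = 66.
The remaining cell in row 4 is (4,5) = 450 − 352 = 98.
The remaining cell in row 5 is (5,2) = 450 − 342 = 108.
The remaining cell in column 2 is (1,2) = 450 − 350 = 100.
Column 4 needs 450; the known cells sum to 382, so (2,4) = 68.
From column 5, 450 − (90 + 82 + 98 + 74) gives (1,5) = 106.
From row 1, 450 − (78 + 100 + 94 + 106) gives (1,3) = 72.
Using row 2: 112 + 84 + 68 + 90 + ? → (2,3) = 450 − 354 = 96.

78 100 72 94 106 / 112 84 96 68 90 / 104 66 88 110 82 / 70 92 114 76 98 / 86 108 80 102 74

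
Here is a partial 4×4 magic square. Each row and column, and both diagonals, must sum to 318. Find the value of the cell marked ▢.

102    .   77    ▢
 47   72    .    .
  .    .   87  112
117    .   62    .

42

The remaining cell in column 1 is (3,1) = 318 − 266 = 52.
The remaining cell in column 3 is (2,3) = 318 − 226 = 92.
Main diagonal must total 318; the given cells sum to 261, so (4,4) = 57.
From row 2, 318 − (47 + 72 + 92) gives (2,4) = 107.
From row 3, 318 − (52 + 87 + 112) gives (3,2) = 67.
Row 4: 117 + 62 + 57 + ? = 318, so (4,2) = 82.
Using column 2: 72 + 67 + 82 + ? → (1,2) = 318 − 221 = 97.
The remaining cell in column 4 is (1,4) = 318 − 276 = 42.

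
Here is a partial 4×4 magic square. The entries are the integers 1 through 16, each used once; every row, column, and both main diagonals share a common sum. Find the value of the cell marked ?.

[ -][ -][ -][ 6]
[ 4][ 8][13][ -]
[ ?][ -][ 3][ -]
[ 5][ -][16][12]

14

The entries are 1 through 16, which sum to 136, so each line sums to 136/4 = 34.
Row 2: 4 + 8 + 13 + ? = 34, so (2,4) = 9.
Row 4: 5 + 16 + 12 + ? = 34, so (4,2) = 1.
The remaining cell in column 3 is (1,3) = 34 − 32 = 2.
Column 4 needs 34; the known cells sum to 27, so (3,4) = 7.
From main diagonal, 34 − (8 + 3 + 12) gives (1,1) = 11.
Anti-diagonal must total 34; the given cells sum to 24, so (3,2) = 10.
Row 1 must total 34; the given cells sum to 19, so (1,2) = 15.
Using row 3: 10 + 3 + 7 + ? → (3,1) = 34 − 20 = 14.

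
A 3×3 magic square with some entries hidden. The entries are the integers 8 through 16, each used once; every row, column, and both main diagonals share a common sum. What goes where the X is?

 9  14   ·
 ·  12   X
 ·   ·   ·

The entries are 8 through 16, which sum to 108, so each line sums to 108/3 = 36.
Row 1 must total 36; the given cells sum to 23, so (1,3) = 13.
From column 2, 36 − (14 + 12) gives (3,2) = 10.
Main diagonal: 9 + 12 + ? = 36, so (3,3) = 15.
From anti-diagonal, 36 − (13 + 12) gives (3,1) = 11.
The remaining cell in column 1 is (2,1) = 36 − 20 = 16.
Using column 3: 13 + 15 + ? → (2,3) = 36 − 28 = 8.

8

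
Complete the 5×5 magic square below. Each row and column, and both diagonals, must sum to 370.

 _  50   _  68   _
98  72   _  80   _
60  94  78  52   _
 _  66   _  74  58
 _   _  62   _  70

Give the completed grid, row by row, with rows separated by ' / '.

76 50 84 68 92 / 98 72 56 80 64 / 60 94 78 52 86 / 82 66 90 74 58 / 54 88 62 96 70

Using row 3: 60 + 94 + 78 + 52 + ? → (3,5) = 370 − 284 = 86.
Column 2: 50 + 72 + 94 + 66 + ? = 370, so (5,2) = 88.
Column 4 needs 370; the known cells sum to 274, so (5,4) = 96.
Main diagonal must total 370; the given cells sum to 294, so (1,1) = 76.
Row 5: 88 + 62 + 96 + 70 + ? = 370, so (5,1) = 54.
Using column 1: 76 + 98 + 60 + 54 + ? → (4,1) = 370 − 288 = 82.
Anti-diagonal must total 370; the given cells sum to 278, so (1,5) = 92.
The remaining cell in row 1 is (1,3) = 370 − 286 = 84.
The remaining cell in row 4 is (4,3) = 370 − 280 = 90.
Using column 3: 84 + 78 + 90 + 62 + ? → (2,3) = 370 − 314 = 56.
The remaining cell in column 5 is (2,5) = 370 − 306 = 64.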